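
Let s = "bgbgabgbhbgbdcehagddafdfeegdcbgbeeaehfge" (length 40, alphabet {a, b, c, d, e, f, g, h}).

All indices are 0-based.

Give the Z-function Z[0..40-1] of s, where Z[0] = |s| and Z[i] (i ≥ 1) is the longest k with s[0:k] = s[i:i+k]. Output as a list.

Z[0]=40
i=1: outside box; Z[1]=0
i=2: outside box; Z[2]=2 scan→box=[2,4)
i=3: min(r-i=1, Z[1]=0)=0; Z[3]=0
i=4: outside box; Z[4]=0
i=5: outside box; Z[5]=3 scan→box=[5,8)
i=6: min(r-i=2, Z[1]=0)=0; Z[6]=0
i=7: min(r-i=1, Z[2]=2)=1; Z[7]=1
i=8: outside box; Z[8]=0
i=9: outside box; Z[9]=3 scan→box=[9,12)
i=10: min(r-i=2, Z[1]=0)=0; Z[10]=0
i=11: min(r-i=1, Z[2]=2)=1; Z[11]=1
i=12: outside box; Z[12]=0
i=13: outside box; Z[13]=0
i=14: outside box; Z[14]=0
i=15: outside box; Z[15]=0
i=16: outside box; Z[16]=0
i=17: outside box; Z[17]=0
i=18: outside box; Z[18]=0
i=19: outside box; Z[19]=0
i=20: outside box; Z[20]=0
i=21: outside box; Z[21]=0
i=22: outside box; Z[22]=0
i=23: outside box; Z[23]=0
i=24: outside box; Z[24]=0
i=25: outside box; Z[25]=0
i=26: outside box; Z[26]=0
i=27: outside box; Z[27]=0
i=28: outside box; Z[28]=0
i=29: outside box; Z[29]=3 scan→box=[29,32)
i=30: min(r-i=2, Z[1]=0)=0; Z[30]=0
i=31: min(r-i=1, Z[2]=2)=1; Z[31]=1
i=32: outside box; Z[32]=0
i=33: outside box; Z[33]=0
i=34: outside box; Z[34]=0
i=35: outside box; Z[35]=0
i=36: outside box; Z[36]=0
i=37: outside box; Z[37]=0
i=38: outside box; Z[38]=0
i=39: outside box; Z[39]=0

[40, 0, 2, 0, 0, 3, 0, 1, 0, 3, 0, 1, 0, 0, 0, 0, 0, 0, 0, 0, 0, 0, 0, 0, 0, 0, 0, 0, 0, 3, 0, 1, 0, 0, 0, 0, 0, 0, 0, 0]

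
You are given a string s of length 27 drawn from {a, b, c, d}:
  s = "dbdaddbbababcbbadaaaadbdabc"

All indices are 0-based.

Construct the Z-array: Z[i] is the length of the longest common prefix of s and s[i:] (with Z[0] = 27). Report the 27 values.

[27, 0, 1, 0, 1, 2, 0, 0, 0, 0, 0, 0, 0, 0, 0, 0, 1, 0, 0, 0, 0, 4, 0, 1, 0, 0, 0]

Z[0]=27
i=1: i≥r, start 0; Z[1]=0
i=2: i≥r, start 0; Z[2]=1 scan→box=[2,3)
i=3: i≥r, start 0; Z[3]=0
i=4: i≥r, start 0; Z[4]=1 scan→box=[4,5)
i=5: i≥r, start 0; Z[5]=2 scan→box=[5,7)
i=6: min(r-i=1, Z[1]=0)=0; Z[6]=0
i=7: i≥r, start 0; Z[7]=0
i=8: i≥r, start 0; Z[8]=0
i=9: i≥r, start 0; Z[9]=0
i=10: i≥r, start 0; Z[10]=0
i=11: i≥r, start 0; Z[11]=0
i=12: i≥r, start 0; Z[12]=0
i=13: i≥r, start 0; Z[13]=0
i=14: i≥r, start 0; Z[14]=0
i=15: i≥r, start 0; Z[15]=0
i=16: i≥r, start 0; Z[16]=1 scan→box=[16,17)
i=17: i≥r, start 0; Z[17]=0
i=18: i≥r, start 0; Z[18]=0
i=19: i≥r, start 0; Z[19]=0
i=20: i≥r, start 0; Z[20]=0
i=21: i≥r, start 0; Z[21]=4 scan→box=[21,25)
i=22: min(r-i=3, Z[1]=0)=0; Z[22]=0
i=23: min(r-i=2, Z[2]=1)=1; Z[23]=1
i=24: min(r-i=1, Z[3]=0)=0; Z[24]=0
i=25: i≥r, start 0; Z[25]=0
i=26: i≥r, start 0; Z[26]=0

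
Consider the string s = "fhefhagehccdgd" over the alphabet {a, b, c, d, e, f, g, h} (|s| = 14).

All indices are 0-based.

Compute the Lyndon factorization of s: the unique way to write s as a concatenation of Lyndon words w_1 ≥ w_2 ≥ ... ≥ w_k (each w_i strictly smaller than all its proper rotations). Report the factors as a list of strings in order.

emit factor 1: 'fh' (i=0, period=2)
emit factor 2: 'efh' (i=2, period=3)
emit factor 3: 'agehccdgd' (i=5, period=9)

["fh", "efh", "agehccdgd"]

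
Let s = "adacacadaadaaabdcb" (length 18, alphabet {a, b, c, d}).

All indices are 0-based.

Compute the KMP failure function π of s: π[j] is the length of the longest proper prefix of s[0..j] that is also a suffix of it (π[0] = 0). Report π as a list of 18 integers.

[0, 0, 1, 0, 1, 0, 1, 2, 3, 1, 2, 3, 1, 1, 0, 0, 0, 0]

π[0] = 0
j=1 s[j]='d': π[1]=0 (border '')
j=2 s[j]='a': π[2]=1 (border 'a')
j=3 s[j]='c': k: 1→0; π[3]=0 (border '')
j=4 s[j]='a': π[4]=1 (border 'a')
j=5 s[j]='c': k: 1→0; π[5]=0 (border '')
j=6 s[j]='a': π[6]=1 (border 'a')
j=7 s[j]='d': π[7]=2 (border 'ad')
j=8 s[j]='a': π[8]=3 (border 'ada')
j=9 s[j]='a': k: 3→1→0; π[9]=1 (border 'a')
j=10 s[j]='d': π[10]=2 (border 'ad')
j=11 s[j]='a': π[11]=3 (border 'ada')
j=12 s[j]='a': k: 3→1→0; π[12]=1 (border 'a')
j=13 s[j]='a': k: 1→0; π[13]=1 (border 'a')
j=14 s[j]='b': k: 1→0; π[14]=0 (border '')
j=15 s[j]='d': π[15]=0 (border '')
j=16 s[j]='c': π[16]=0 (border '')
j=17 s[j]='b': π[17]=0 (border '')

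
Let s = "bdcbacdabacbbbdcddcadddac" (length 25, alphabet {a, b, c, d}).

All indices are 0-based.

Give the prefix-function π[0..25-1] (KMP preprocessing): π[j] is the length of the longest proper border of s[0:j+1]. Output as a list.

[0, 0, 0, 1, 0, 0, 0, 0, 1, 0, 0, 1, 1, 1, 2, 3, 0, 0, 0, 0, 0, 0, 0, 0, 0]

π[0] = 0
j=1 s[j]='d': π[1]=0 (border '')
j=2 s[j]='c': π[2]=0 (border '')
j=3 s[j]='b': π[3]=1 (border 'b')
j=4 s[j]='a': k: 1→0; π[4]=0 (border '')
j=5 s[j]='c': π[5]=0 (border '')
j=6 s[j]='d': π[6]=0 (border '')
j=7 s[j]='a': π[7]=0 (border '')
j=8 s[j]='b': π[8]=1 (border 'b')
j=9 s[j]='a': k: 1→0; π[9]=0 (border '')
j=10 s[j]='c': π[10]=0 (border '')
j=11 s[j]='b': π[11]=1 (border 'b')
j=12 s[j]='b': k: 1→0; π[12]=1 (border 'b')
j=13 s[j]='b': k: 1→0; π[13]=1 (border 'b')
j=14 s[j]='d': π[14]=2 (border 'bd')
j=15 s[j]='c': π[15]=3 (border 'bdc')
j=16 s[j]='d': k: 3→0; π[16]=0 (border '')
j=17 s[j]='d': π[17]=0 (border '')
j=18 s[j]='c': π[18]=0 (border '')
j=19 s[j]='a': π[19]=0 (border '')
j=20 s[j]='d': π[20]=0 (border '')
j=21 s[j]='d': π[21]=0 (border '')
j=22 s[j]='d': π[22]=0 (border '')
j=23 s[j]='a': π[23]=0 (border '')
j=24 s[j]='c': π[24]=0 (border '')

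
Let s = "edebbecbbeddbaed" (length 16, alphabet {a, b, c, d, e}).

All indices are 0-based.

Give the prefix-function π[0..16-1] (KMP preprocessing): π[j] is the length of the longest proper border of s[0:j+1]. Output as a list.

[0, 0, 1, 0, 0, 1, 0, 0, 0, 1, 2, 0, 0, 0, 1, 2]

π[0] = 0
j=1 s[j]='d': π[1]=0 (border '')
j=2 s[j]='e': π[2]=1 (border 'e')
j=3 s[j]='b': k: 1→0; π[3]=0 (border '')
j=4 s[j]='b': π[4]=0 (border '')
j=5 s[j]='e': π[5]=1 (border 'e')
j=6 s[j]='c': k: 1→0; π[6]=0 (border '')
j=7 s[j]='b': π[7]=0 (border '')
j=8 s[j]='b': π[8]=0 (border '')
j=9 s[j]='e': π[9]=1 (border 'e')
j=10 s[j]='d': π[10]=2 (border 'ed')
j=11 s[j]='d': k: 2→0; π[11]=0 (border '')
j=12 s[j]='b': π[12]=0 (border '')
j=13 s[j]='a': π[13]=0 (border '')
j=14 s[j]='e': π[14]=1 (border 'e')
j=15 s[j]='d': π[15]=2 (border 'ed')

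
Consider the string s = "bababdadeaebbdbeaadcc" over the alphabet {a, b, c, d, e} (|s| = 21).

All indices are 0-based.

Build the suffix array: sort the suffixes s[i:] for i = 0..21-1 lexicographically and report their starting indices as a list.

rank→(start, suffix):
  0 → (16, 'aadcc')
  1 → (1, 'ababdadeaebbdbeaadcc')
  2 → (3, 'abdadeaebbdbeaadcc')
  3 → (17, 'adcc')
  4 → (6, 'adeaebbdbeaadcc')
  5 → (9, 'aebbdbeaadcc')
  6 → (0, 'bababdadeaebbdbeaadcc')
  7 → (2, 'babdadeaebbdbeaadcc')
  8 → (11, 'bbdbeaadcc')
  9 → (4, 'bdadeaebbdbeaadcc')
  10 → (12, 'bdbeaadcc')
  11 → (14, 'beaadcc')
  12 → (20, 'c')
  13 → (19, 'cc')
  14 → (5, 'dadeaebbdbeaadcc')
  15 → (13, 'dbeaadcc')
  16 → (18, 'dcc')
  17 → (7, 'deaebbdbeaadcc')
  18 → (15, 'eaadcc')
  19 → (8, 'eaebbdbeaadcc')
  20 → (10, 'ebbdbeaadcc')

[16, 1, 3, 17, 6, 9, 0, 2, 11, 4, 12, 14, 20, 19, 5, 13, 18, 7, 15, 8, 10]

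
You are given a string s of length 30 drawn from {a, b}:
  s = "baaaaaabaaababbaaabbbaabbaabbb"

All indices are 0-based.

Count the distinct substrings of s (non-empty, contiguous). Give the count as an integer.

rank→(start, suffix):
  0 → (1, 'aaaaaabaaababbaaabbbaabbaabbb')
  1 → (2, 'aaaaabaaababbaaabbbaabbaabbb')
  2 → (3, 'aaaabaaababbaaabbbaabbaabbb')
  3 → (4, 'aaabaaababbaaabbbaabbaabbb')
  4 → (8, 'aaababbaaabbbaabbaabbb')
  5 → (15, 'aaabbbaabbaabbb')
  6 → (5, 'aabaaababbaaabbbaabbaabbb')
  7 → (9, 'aababbaaabbbaabbaabbb')
  8 → (21, 'aabbaabbb')
  9 → (25, 'aabbb')
  10 → (16, 'aabbbaabbaabbb')
  11 → (6, 'abaaababbaaabbbaabbaabbb')
  12 → (10, 'ababbaaabbbaabbaabbb')
  13 → (12, 'abbaaabbbaabbaabbb')
  14 → (22, 'abbaabbb')
  15 → (26, 'abbb')
  16 → (17, 'abbbaabbaabbb')
  17 → (29, 'b')
  18 → (0, 'baaaaaabaaababbaaabbbaabbaabbb')
  19 → (7, 'baaababbaaabbbaabbaabbb')
  20 → (14, 'baaabbbaabbaabbb')
  21 → (20, 'baabbaabbb')
  22 → (24, 'baabbb')
  23 → (11, 'babbaaabbbaabbaabbb')
  24 → (28, 'bb')
  25 → (13, 'bbaaabbbaabbaabbb')
  26 → (19, 'bbaabbaabbb')
  27 → (23, 'bbaabbb')
  28 → (27, 'bbb')
  29 → (18, 'bbbaabbaabbb')

SA = [1, 2, 3, 4, 8, 15, 5, 9, 21, 25, 16, 6, 10, 12, 22, 26, 17, 29, 0, 7, 14, 20, 24, 11, 28, 13, 19, 23, 27, 18]
[i] adj suffixes → lcp
  [1] 1/2 → 5 ('aaaaa')
  [2] 2/3 → 4 ('aaaa')
  [3] 3/4 → 3 ('aaa')
  [4] 4/8 → 5 ('aaaba')
  [5] 8/15 → 4 ('aaab')
  [6] 15/5 → 2 ('aa')
  [7] 5/9 → 4 ('aaba')
  [8] 9/21 → 3 ('aab')
  [9] 21/25 → 4 ('aabb')
  [10] 25/16 → 5 ('aabbb')
  [11] 16/6 → 1 ('a')
  [12] 6/10 → 3 ('aba')
  [13] 10/12 → 2 ('ab')
  [14] 12/22 → 5 ('abbaa')
  [15] 22/26 → 3 ('abb')
  [16] 26/17 → 4 ('abbb')
  [17] 17/29 → 0 ('')
  [18] 29/0 → 1 ('b')
  [19] 0/7 → 4 ('baaa')
  [20] 7/14 → 5 ('baaab')
  [21] 14/20 → 3 ('baa')
  [22] 20/24 → 5 ('baabb')
  [23] 24/11 → 2 ('ba')
  [24] 11/28 → 1 ('b')
  [25] 28/13 → 2 ('bb')
  [26] 13/19 → 4 ('bbaa')
  [27] 19/23 → 6 ('bbaabb')
  [28] 23/27 → 2 ('bb')
  [29] 27/18 → 3 ('bbb')

n(n+1)/2 = 30·31/2 = 465
Σ LCP = 0 + 5 + 4 + 3 + 5 + 4 + 2 + 4 + 3 + 4 + 5 + 1 + 3 + 2 + 5 + 3 + 4 + 0 + 1 + 4 + 5 + 3 + 5 + 2 + 1 + 2 + 4 + 6 + 2 + 3 = 95
distinct = 465 − 95 = 370

370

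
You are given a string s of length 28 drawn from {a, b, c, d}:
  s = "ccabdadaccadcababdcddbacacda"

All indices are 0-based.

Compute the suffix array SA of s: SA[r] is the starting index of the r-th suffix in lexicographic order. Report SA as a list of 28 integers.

[27, 13, 2, 15, 22, 7, 24, 5, 10, 14, 21, 3, 16, 12, 1, 23, 9, 0, 8, 25, 18, 26, 6, 4, 20, 11, 17, 19]

rank→(start, suffix):
  0 → (27, 'a')
  1 → (13, 'ababdcddbacacda')
  2 → (2, 'abdadaccadcababdcddbacacda')
  3 → (15, 'abdcddbacacda')
  4 → (22, 'acacda')
  5 → (7, 'accadcababdcddbacacda')
  6 → (24, 'acda')
  7 → (5, 'adaccadcababdcddbacacda')
  8 → (10, 'adcababdcddbacacda')
  9 → (14, 'babdcddbacacda')
  10 → (21, 'bacacda')
  11 → (3, 'bdadaccadcababdcddbacacda')
  12 → (16, 'bdcddbacacda')
  13 → (12, 'cababdcddbacacda')
  14 → (1, 'cabdadaccadcababdcddbacacda')
  15 → (23, 'cacda')
  16 → (9, 'cadcababdcddbacacda')
  17 → (0, 'ccabdadaccadcababdcddbacacda')
  18 → (8, 'ccadcababdcddbacacda')
  19 → (25, 'cda')
  20 → (18, 'cddbacacda')
  21 → (26, 'da')
  22 → (6, 'daccadcababdcddbacacda')
  23 → (4, 'dadaccadcababdcddbacacda')
  24 → (20, 'dbacacda')
  25 → (11, 'dcababdcddbacacda')
  26 → (17, 'dcddbacacda')
  27 → (19, 'ddbacacda')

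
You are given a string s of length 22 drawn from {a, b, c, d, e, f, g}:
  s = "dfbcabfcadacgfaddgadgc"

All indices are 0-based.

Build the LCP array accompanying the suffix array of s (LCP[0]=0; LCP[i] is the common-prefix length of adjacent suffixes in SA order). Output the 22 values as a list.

rank | idx | suffix
   0 |   4 | abfcadacgfaddgadgc
   1 |  10 | acgfaddgadgc
   2 |   8 | adacgfaddgadgc
   3 |  14 | addgadgc
   4 |  18 | adgc
   5 |   2 | bcabfcadacgfaddgadgc
   6 |   5 | bfcadacgfaddgadgc
   7 |  21 | c
   8 |   3 | cabfcadacgfaddgadgc
   9 |   7 | cadacgfaddgadgc
  10 |  11 | cgfaddgadgc
  11 |   9 | dacgfaddgadgc
  12 |  15 | ddgadgc
  13 |   0 | dfbcabfcadacgfaddgadgc
  14 |  16 | dgadgc
  15 |  19 | dgc
  16 |  13 | faddgadgc
  17 |   1 | fbcabfcadacgfaddgadgc
  18 |   6 | fcadacgfaddgadgc
  19 |  17 | gadgc
  20 |  20 | gc
  21 |  12 | gfaddgadgc

SA = [4, 10, 8, 14, 18, 2, 5, 21, 3, 7, 11, 9, 15, 0, 16, 19, 13, 1, 6, 17, 20, 12]
rank  pair      lcp
   1  s[4:],s[10:]  1  'a'
   2  s[10:],s[8:]  1  'a'
   3  s[8:],s[14:]  2  'ad'
   4  s[14:],s[18:]  2  'ad'
   5  s[18:],s[2:]  0  ''
   6  s[2:],s[5:]  1  'b'
   7  s[5:],s[21:]  0  ''
   8  s[21:],s[3:]  1  'c'
   9  s[3:],s[7:]  2  'ca'
  10  s[7:],s[11:]  1  'c'
  11  s[11:],s[9:]  0  ''
  12  s[9:],s[15:]  1  'd'
  13  s[15:],s[0:]  1  'd'
  14  s[0:],s[16:]  1  'd'
  15  s[16:],s[19:]  2  'dg'
  16  s[19:],s[13:]  0  ''
  17  s[13:],s[1:]  1  'f'
  18  s[1:],s[6:]  1  'f'
  19  s[6:],s[17:]  0  ''
  20  s[17:],s[20:]  1  'g'
  21  s[20:],s[12:]  1  'g'

[0, 1, 1, 2, 2, 0, 1, 0, 1, 2, 1, 0, 1, 1, 1, 2, 0, 1, 1, 0, 1, 1]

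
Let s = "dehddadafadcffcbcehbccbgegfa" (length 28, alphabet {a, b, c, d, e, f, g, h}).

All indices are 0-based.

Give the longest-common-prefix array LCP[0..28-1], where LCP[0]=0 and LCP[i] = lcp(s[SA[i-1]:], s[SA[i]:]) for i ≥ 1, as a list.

[0, 1, 2, 1, 0, 2, 1, 0, 2, 1, 1, 1, 0, 2, 1, 1, 1, 0, 1, 2, 0, 2, 1, 1, 0, 1, 0, 1]

rank→(start, suffix):
  0 → (27, 'a')
  1 → (5, 'adafadcffcbcehbccbgegfa')
  2 → (9, 'adcffcbcehbccbgegfa')
  3 → (7, 'afadcffcbcehbccbgegfa')
  4 → (19, 'bccbgegfa')
  5 → (15, 'bcehbccbgegfa')
  6 → (22, 'bgegfa')
  7 → (14, 'cbcehbccbgegfa')
  8 → (21, 'cbgegfa')
  9 → (20, 'ccbgegfa')
  10 → (16, 'cehbccbgegfa')
  11 → (11, 'cffcbcehbccbgegfa')
  12 → (4, 'dadafadcffcbcehbccbgegfa')
  13 → (6, 'dafadcffcbcehbccbgegfa')
  14 → (10, 'dcffcbcehbccbgegfa')
  15 → (3, 'ddadafadcffcbcehbccbgegfa')
  16 → (0, 'dehddadafadcffcbcehbccbgegfa')
  17 → (24, 'egfa')
  18 → (17, 'ehbccbgegfa')
  19 → (1, 'ehddadafadcffcbcehbccbgegfa')
  20 → (26, 'fa')
  21 → (8, 'fadcffcbcehbccbgegfa')
  22 → (13, 'fcbcehbccbgegfa')
  23 → (12, 'ffcbcehbccbgegfa')
  24 → (23, 'gegfa')
  25 → (25, 'gfa')
  26 → (18, 'hbccbgegfa')
  27 → (2, 'hddadafadcffcbcehbccbgegfa')

SA = [27, 5, 9, 7, 19, 15, 22, 14, 21, 20, 16, 11, 4, 6, 10, 3, 0, 24, 17, 1, 26, 8, 13, 12, 23, 25, 18, 2]
i: (SA[i-1],SA[i]) lcp shared
  1: (27,5) 1 'a'
  2: (5,9) 2 'ad'
  3: (9,7) 1 'a'
  4: (7,19) 0 ''
  5: (19,15) 2 'bc'
  6: (15,22) 1 'b'
  7: (22,14) 0 ''
  8: (14,21) 2 'cb'
  9: (21,20) 1 'c'
  10: (20,16) 1 'c'
  11: (16,11) 1 'c'
  12: (11,4) 0 ''
  13: (4,6) 2 'da'
  14: (6,10) 1 'd'
  15: (10,3) 1 'd'
  16: (3,0) 1 'd'
  17: (0,24) 0 ''
  18: (24,17) 1 'e'
  19: (17,1) 2 'eh'
  20: (1,26) 0 ''
  21: (26,8) 2 'fa'
  22: (8,13) 1 'f'
  23: (13,12) 1 'f'
  24: (12,23) 0 ''
  25: (23,25) 1 'g'
  26: (25,18) 0 ''
  27: (18,2) 1 'h'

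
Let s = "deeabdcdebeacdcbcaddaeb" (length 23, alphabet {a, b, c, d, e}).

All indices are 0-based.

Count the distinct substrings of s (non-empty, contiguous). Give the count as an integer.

253

rank→(start, suffix):
  0 → (3, 'abdcdebeacdcbcaddaeb')
  1 → (11, 'acdcbcaddaeb')
  2 → (17, 'addaeb')
  3 → (20, 'aeb')
  4 → (22, 'b')
  5 → (15, 'bcaddaeb')
  6 → (4, 'bdcdebeacdcbcaddaeb')
  7 → (9, 'beacdcbcaddaeb')
  8 → (16, 'caddaeb')
  9 → (14, 'cbcaddaeb')
  10 → (12, 'cdcbcaddaeb')
  11 → (6, 'cdebeacdcbcaddaeb')
  12 → (19, 'daeb')
  13 → (13, 'dcbcaddaeb')
  14 → (5, 'dcdebeacdcbcaddaeb')
  15 → (18, 'ddaeb')
  16 → (7, 'debeacdcbcaddaeb')
  17 → (0, 'deeabdcdebeacdcbcaddaeb')
  18 → (2, 'eabdcdebeacdcbcaddaeb')
  19 → (10, 'eacdcbcaddaeb')
  20 → (21, 'eb')
  21 → (8, 'ebeacdcbcaddaeb')
  22 → (1, 'eeabdcdebeacdcbcaddaeb')

SA = [3, 11, 17, 20, 22, 15, 4, 9, 16, 14, 12, 6, 19, 13, 5, 18, 7, 0, 2, 10, 21, 8, 1]
[i] adj suffixes → lcp
  [1] 3/11 → 1 ('a')
  [2] 11/17 → 1 ('a')
  [3] 17/20 → 1 ('a')
  [4] 20/22 → 0 ('')
  [5] 22/15 → 1 ('b')
  [6] 15/4 → 1 ('b')
  [7] 4/9 → 1 ('b')
  [8] 9/16 → 0 ('')
  [9] 16/14 → 1 ('c')
  [10] 14/12 → 1 ('c')
  [11] 12/6 → 2 ('cd')
  [12] 6/19 → 0 ('')
  [13] 19/13 → 1 ('d')
  [14] 13/5 → 2 ('dc')
  [15] 5/18 → 1 ('d')
  [16] 18/7 → 1 ('d')
  [17] 7/0 → 2 ('de')
  [18] 0/2 → 0 ('')
  [19] 2/10 → 2 ('ea')
  [20] 10/21 → 1 ('e')
  [21] 21/8 → 2 ('eb')
  [22] 8/1 → 1 ('e')

n(n+1)/2 = 23·24/2 = 276
Σ LCP = 0 + 1 + 1 + 1 + 0 + 1 + 1 + 1 + 0 + 1 + 1 + 2 + 0 + 1 + 2 + 1 + 1 + 2 + 0 + 2 + 1 + 2 + 1 = 23
distinct = 276 − 23 = 253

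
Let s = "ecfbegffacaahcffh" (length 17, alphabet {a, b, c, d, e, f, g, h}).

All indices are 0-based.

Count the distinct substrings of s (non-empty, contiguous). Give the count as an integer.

sorted suffixes:
  #0 SA[0]=10  'aahcffh'
  #1 SA[1]=8  'acaahcffh'
  #2 SA[2]=11  'ahcffh'
  #3 SA[3]=3  'begffacaahcffh'
  #4 SA[4]=9  'caahcffh'
  #5 SA[5]=1  'cfbegffacaahcffh'
  #6 SA[6]=13  'cffh'
  #7 SA[7]=0  'ecfbegffacaahcffh'
  #8 SA[8]=4  'egffacaahcffh'
  #9 SA[9]=7  'facaahcffh'
  #10 SA[10]=2  'fbegffacaahcffh'
  #11 SA[11]=6  'ffacaahcffh'
  #12 SA[12]=14  'ffh'
  #13 SA[13]=15  'fh'
  #14 SA[14]=5  'gffacaahcffh'
  #15 SA[15]=16  'h'
  #16 SA[16]=12  'hcffh'

SA = [10, 8, 11, 3, 9, 1, 13, 0, 4, 7, 2, 6, 14, 15, 5, 16, 12]
[i] adj suffixes → lcp
  [1] 10/8 → 1 ('a')
  [2] 8/11 → 1 ('a')
  [3] 11/3 → 0 ('')
  [4] 3/9 → 0 ('')
  [5] 9/1 → 1 ('c')
  [6] 1/13 → 2 ('cf')
  [7] 13/0 → 0 ('')
  [8] 0/4 → 1 ('e')
  [9] 4/7 → 0 ('')
  [10] 7/2 → 1 ('f')
  [11] 2/6 → 1 ('f')
  [12] 6/14 → 2 ('ff')
  [13] 14/15 → 1 ('f')
  [14] 15/5 → 0 ('')
  [15] 5/16 → 0 ('')
  [16] 16/12 → 1 ('h')

n(n+1)/2 = 17·18/2 = 153
Σ LCP = 0 + 1 + 1 + 0 + 0 + 1 + 2 + 0 + 1 + 0 + 1 + 1 + 2 + 1 + 0 + 0 + 1 = 12
distinct = 153 − 12 = 141

141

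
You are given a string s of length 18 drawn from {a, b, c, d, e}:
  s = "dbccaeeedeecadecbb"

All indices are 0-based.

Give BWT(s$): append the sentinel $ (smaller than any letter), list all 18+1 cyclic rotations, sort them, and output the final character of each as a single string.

rank  rotation             last
    0  $dbccaeeedeecadecbb  b
    1  adecbb$dbccaeeedeec  c
    2  aeeedeecadecbb$dbcc  c
    3  b$dbccaeeedeecadecb  b
    4  bb$dbccaeeedeecadec  c
    5  bccaeeedeecadecbb$d  d
    6  cadecbb$dbccaeeedee  e
    7  caeeedeecadecbb$dbc  c
    8  cbb$dbccaeeedeecade  e
    9  ccaeeedeecadecbb$db  b
   10  dbccaeeedeecadecbb$  $
   11  decbb$dbccaeeedeeca  a
   12  deecadecbb$dbccaeee  e
   13  ecadecbb$dbccaeeede  e
   14  ecbb$dbccaeeedeecad  d
   15  edeecadecbb$dbccaee  e
   16  eecadecbb$dbccaeeed  d
   17  eedeecadecbb$dbccae  e
   18  eeedeecadecbb$dbcca  a

bccbcdeceb$aeededea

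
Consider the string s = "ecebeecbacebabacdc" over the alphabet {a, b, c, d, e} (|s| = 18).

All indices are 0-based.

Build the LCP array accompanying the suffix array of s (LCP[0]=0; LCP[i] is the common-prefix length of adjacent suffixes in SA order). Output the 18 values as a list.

sorted suffixes:
  #0 SA[0]=12  'abacdc'
  #1 SA[1]=14  'acdc'
  #2 SA[2]=8  'acebabacdc'
  #3 SA[3]=11  'babacdc'
  #4 SA[4]=13  'bacdc'
  #5 SA[5]=7  'bacebabacdc'
  #6 SA[6]=3  'beecbacebabacdc'
  #7 SA[7]=17  'c'
  #8 SA[8]=6  'cbacebabacdc'
  #9 SA[9]=15  'cdc'
  #10 SA[10]=9  'cebabacdc'
  #11 SA[11]=1  'cebeecbacebabacdc'
  #12 SA[12]=16  'dc'
  #13 SA[13]=10  'ebabacdc'
  #14 SA[14]=2  'ebeecbacebabacdc'
  #15 SA[15]=5  'ecbacebabacdc'
  #16 SA[16]=0  'ecebeecbacebabacdc'
  #17 SA[17]=4  'eecbacebabacdc'

SA = [12, 14, 8, 11, 13, 7, 3, 17, 6, 15, 9, 1, 16, 10, 2, 5, 0, 4]
rank  pair      lcp
   1  s[12:],s[14:]  1  'a'
   2  s[14:],s[8:]  2  'ac'
   3  s[8:],s[11:]  0  ''
   4  s[11:],s[13:]  2  'ba'
   5  s[13:],s[7:]  3  'bac'
   6  s[7:],s[3:]  1  'b'
   7  s[3:],s[17:]  0  ''
   8  s[17:],s[6:]  1  'c'
   9  s[6:],s[15:]  1  'c'
  10  s[15:],s[9:]  1  'c'
  11  s[9:],s[1:]  3  'ceb'
  12  s[1:],s[16:]  0  ''
  13  s[16:],s[10:]  0  ''
  14  s[10:],s[2:]  2  'eb'
  15  s[2:],s[5:]  1  'e'
  16  s[5:],s[0:]  2  'ec'
  17  s[0:],s[4:]  1  'e'

[0, 1, 2, 0, 2, 3, 1, 0, 1, 1, 1, 3, 0, 0, 2, 1, 2, 1]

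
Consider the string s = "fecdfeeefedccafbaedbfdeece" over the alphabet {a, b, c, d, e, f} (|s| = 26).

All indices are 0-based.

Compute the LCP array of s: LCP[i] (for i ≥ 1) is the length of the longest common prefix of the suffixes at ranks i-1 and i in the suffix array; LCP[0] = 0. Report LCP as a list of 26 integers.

rank→(start, suffix):
  0 → (16, 'aedbfdeece')
  1 → (13, 'afbaedbfdeece')
  2 → (15, 'baedbfdeece')
  3 → (19, 'bfdeece')
  4 → (12, 'cafbaedbfdeece')
  5 → (11, 'ccafbaedbfdeece')
  6 → (2, 'cdfeeefedccafbaedbfdeece')
  7 → (24, 'ce')
  8 → (18, 'dbfdeece')
  9 → (10, 'dccafbaedbfdeece')
  10 → (21, 'deece')
  11 → (3, 'dfeeefedccafbaedbfdeece')
  12 → (25, 'e')
  13 → (1, 'ecdfeeefedccafbaedbfdeece')
  14 → (23, 'ece')
  15 → (17, 'edbfdeece')
  16 → (9, 'edccafbaedbfdeece')
  17 → (22, 'eece')
  18 → (5, 'eeefedccafbaedbfdeece')
  19 → (6, 'eefedccafbaedbfdeece')
  20 → (7, 'efedccafbaedbfdeece')
  21 → (14, 'fbaedbfdeece')
  22 → (20, 'fdeece')
  23 → (0, 'fecdfeeefedccafbaedbfdeece')
  24 → (8, 'fedccafbaedbfdeece')
  25 → (4, 'feeefedccafbaedbfdeece')

SA = [16, 13, 15, 19, 12, 11, 2, 24, 18, 10, 21, 3, 25, 1, 23, 17, 9, 22, 5, 6, 7, 14, 20, 0, 8, 4]
[i] adj suffixes → lcp
  [1] 16/13 → 1 ('a')
  [2] 13/15 → 0 ('')
  [3] 15/19 → 1 ('b')
  [4] 19/12 → 0 ('')
  [5] 12/11 → 1 ('c')
  [6] 11/2 → 1 ('c')
  [7] 2/24 → 1 ('c')
  [8] 24/18 → 0 ('')
  [9] 18/10 → 1 ('d')
  [10] 10/21 → 1 ('d')
  [11] 21/3 → 1 ('d')
  [12] 3/25 → 0 ('')
  [13] 25/1 → 1 ('e')
  [14] 1/23 → 2 ('ec')
  [15] 23/17 → 1 ('e')
  [16] 17/9 → 2 ('ed')
  [17] 9/22 → 1 ('e')
  [18] 22/5 → 2 ('ee')
  [19] 5/6 → 2 ('ee')
  [20] 6/7 → 1 ('e')
  [21] 7/14 → 0 ('')
  [22] 14/20 → 1 ('f')
  [23] 20/0 → 1 ('f')
  [24] 0/8 → 2 ('fe')
  [25] 8/4 → 2 ('fe')

[0, 1, 0, 1, 0, 1, 1, 1, 0, 1, 1, 1, 0, 1, 2, 1, 2, 1, 2, 2, 1, 0, 1, 1, 2, 2]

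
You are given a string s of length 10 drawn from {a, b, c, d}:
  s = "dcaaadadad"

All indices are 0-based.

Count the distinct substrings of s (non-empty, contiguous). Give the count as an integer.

rank→(start, suffix):
  0 → (2, 'aaadadad')
  1 → (3, 'aadadad')
  2 → (8, 'ad')
  3 → (6, 'adad')
  4 → (4, 'adadad')
  5 → (1, 'caaadadad')
  6 → (9, 'd')
  7 → (7, 'dad')
  8 → (5, 'dadad')
  9 → (0, 'dcaaadadad')

SA = [2, 3, 8, 6, 4, 1, 9, 7, 5, 0]
rank  pair      lcp
   1  s[2:],s[3:]  2  'aa'
   2  s[3:],s[8:]  1  'a'
   3  s[8:],s[6:]  2  'ad'
   4  s[6:],s[4:]  4  'adad'
   5  s[4:],s[1:]  0  ''
   6  s[1:],s[9:]  0  ''
   7  s[9:],s[7:]  1  'd'
   8  s[7:],s[5:]  3  'dad'
   9  s[5:],s[0:]  1  'd'

n(n+1)/2 = 10·11/2 = 55
Σ LCP = 0 + 2 + 1 + 2 + 4 + 0 + 0 + 1 + 3 + 1 = 14
distinct = 55 − 14 = 41

41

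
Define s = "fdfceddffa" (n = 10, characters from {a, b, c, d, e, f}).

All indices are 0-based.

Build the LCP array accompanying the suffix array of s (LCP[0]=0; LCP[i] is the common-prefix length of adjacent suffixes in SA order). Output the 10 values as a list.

rank→(start, suffix):
  0 → (9, 'a')
  1 → (3, 'ceddffa')
  2 → (5, 'ddffa')
  3 → (1, 'dfceddffa')
  4 → (6, 'dffa')
  5 → (4, 'eddffa')
  6 → (8, 'fa')
  7 → (2, 'fceddffa')
  8 → (0, 'fdfceddffa')
  9 → (7, 'ffa')

SA = [9, 3, 5, 1, 6, 4, 8, 2, 0, 7]
i: (SA[i-1],SA[i]) lcp shared
  1: (9,3) 0 ''
  2: (3,5) 0 ''
  3: (5,1) 1 'd'
  4: (1,6) 2 'df'
  5: (6,4) 0 ''
  6: (4,8) 0 ''
  7: (8,2) 1 'f'
  8: (2,0) 1 'f'
  9: (0,7) 1 'f'

[0, 0, 0, 1, 2, 0, 0, 1, 1, 1]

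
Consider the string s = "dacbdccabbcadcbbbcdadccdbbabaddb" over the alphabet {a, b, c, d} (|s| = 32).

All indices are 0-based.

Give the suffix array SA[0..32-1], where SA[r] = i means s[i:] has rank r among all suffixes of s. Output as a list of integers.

[26, 7, 1, 11, 19, 28, 31, 25, 27, 24, 14, 8, 15, 9, 16, 3, 6, 10, 13, 2, 5, 21, 17, 22, 0, 18, 30, 23, 12, 4, 20, 29]

rank→(start, suffix):
  0 → (26, 'abaddb')
  1 → (7, 'abbcadcbbbcdadccdbbabaddb')
  2 → (1, 'acbdccabbcadcbbbcdadccdbbabaddb')
  3 → (11, 'adcbbbcdadccdbbabaddb')
  4 → (19, 'adccdbbabaddb')
  5 → (28, 'addb')
  6 → (31, 'b')
  7 → (25, 'babaddb')
  8 → (27, 'baddb')
  9 → (24, 'bbabaddb')
  10 → (14, 'bbbcdadccdbbabaddb')
  11 → (8, 'bbcadcbbbcdadccdbbabaddb')
  12 → (15, 'bbcdadccdbbabaddb')
  13 → (9, 'bcadcbbbcdadccdbbabaddb')
  14 → (16, 'bcdadccdbbabaddb')
  15 → (3, 'bdccabbcadcbbbcdadccdbbabaddb')
  16 → (6, 'cabbcadcbbbcdadccdbbabaddb')
  17 → (10, 'cadcbbbcdadccdbbabaddb')
  18 → (13, 'cbbbcdadccdbbabaddb')
  19 → (2, 'cbdccabbcadcbbbcdadccdbbabaddb')
  20 → (5, 'ccabbcadcbbbcdadccdbbabaddb')
  21 → (21, 'ccdbbabaddb')
  22 → (17, 'cdadccdbbabaddb')
  23 → (22, 'cdbbabaddb')
  24 → (0, 'dacbdccabbcadcbbbcdadccdbbabaddb')
  25 → (18, 'dadccdbbabaddb')
  26 → (30, 'db')
  27 → (23, 'dbbabaddb')
  28 → (12, 'dcbbbcdadccdbbabaddb')
  29 → (4, 'dccabbcadcbbbcdadccdbbabaddb')
  30 → (20, 'dccdbbabaddb')
  31 → (29, 'ddb')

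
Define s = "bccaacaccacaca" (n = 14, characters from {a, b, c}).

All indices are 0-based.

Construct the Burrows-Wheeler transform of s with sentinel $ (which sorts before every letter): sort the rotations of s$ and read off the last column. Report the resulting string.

rank  rotation         last
    0  $bccaacaccacaca  a
    1  a$bccaacaccacac  c
    2  aacaccacaca$bcc  c
    3  aca$bccaacaccac  c
    4  acaca$bccaacacc  c
    5  acaccacaca$bcca  a
    6  accacaca$bccaac  c
    7  bccaacaccacaca$  $
    8  ca$bccaacaccaca  a
    9  caacaccacaca$bc  c
   10  caca$bccaacacca  a
   11  cacaca$bccaacac  c
   12  caccacaca$bccaa  a
   13  ccaacaccacaca$b  b
   14  ccacaca$bccaaca  a

accccac$acacaba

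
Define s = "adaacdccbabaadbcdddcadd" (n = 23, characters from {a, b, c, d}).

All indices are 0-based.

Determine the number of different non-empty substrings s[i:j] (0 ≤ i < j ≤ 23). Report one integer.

249

rank→(start, suffix):
  0 → (2, 'aacdccbabaadbcdddcadd')
  1 → (11, 'aadbcdddcadd')
  2 → (9, 'abaadbcdddcadd')
  3 → (3, 'acdccbabaadbcdddcadd')
  4 → (0, 'adaacdccbabaadbcdddcadd')
  5 → (12, 'adbcdddcadd')
  6 → (20, 'add')
  7 → (10, 'baadbcdddcadd')
  8 → (8, 'babaadbcdddcadd')
  9 → (14, 'bcdddcadd')
  10 → (19, 'cadd')
  11 → (7, 'cbabaadbcdddcadd')
  12 → (6, 'ccbabaadbcdddcadd')
  13 → (4, 'cdccbabaadbcdddcadd')
  14 → (15, 'cdddcadd')
  15 → (22, 'd')
  16 → (1, 'daacdccbabaadbcdddcadd')
  17 → (13, 'dbcdddcadd')
  18 → (18, 'dcadd')
  19 → (5, 'dccbabaadbcdddcadd')
  20 → (21, 'dd')
  21 → (17, 'ddcadd')
  22 → (16, 'dddcadd')

SA = [2, 11, 9, 3, 0, 12, 20, 10, 8, 14, 19, 7, 6, 4, 15, 22, 1, 13, 18, 5, 21, 17, 16]
rank  pair      lcp
   1  s[2:],s[11:]  2  'aa'
   2  s[11:],s[9:]  1  'a'
   3  s[9:],s[3:]  1  'a'
   4  s[3:],s[0:]  1  'a'
   5  s[0:],s[12:]  2  'ad'
   6  s[12:],s[20:]  2  'ad'
   7  s[20:],s[10:]  0  ''
   8  s[10:],s[8:]  2  'ba'
   9  s[8:],s[14:]  1  'b'
  10  s[14:],s[19:]  0  ''
  11  s[19:],s[7:]  1  'c'
  12  s[7:],s[6:]  1  'c'
  13  s[6:],s[4:]  1  'c'
  14  s[4:],s[15:]  2  'cd'
  15  s[15:],s[22:]  0  ''
  16  s[22:],s[1:]  1  'd'
  17  s[1:],s[13:]  1  'd'
  18  s[13:],s[18:]  1  'd'
  19  s[18:],s[5:]  2  'dc'
  20  s[5:],s[21:]  1  'd'
  21  s[21:],s[17:]  2  'dd'
  22  s[17:],s[16:]  2  'dd'

n(n+1)/2 = 23·24/2 = 276
Σ LCP = 0 + 2 + 1 + 1 + 1 + 2 + 2 + 0 + 2 + 1 + 0 + 1 + 1 + 1 + 2 + 0 + 1 + 1 + 1 + 2 + 1 + 2 + 2 = 27
distinct = 276 − 27 = 249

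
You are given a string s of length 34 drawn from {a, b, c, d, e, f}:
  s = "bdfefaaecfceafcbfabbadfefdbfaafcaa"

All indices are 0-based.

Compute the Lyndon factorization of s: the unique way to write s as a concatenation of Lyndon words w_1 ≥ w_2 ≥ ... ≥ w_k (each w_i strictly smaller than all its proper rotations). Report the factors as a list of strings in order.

emit factor 1: 'bdfef' (i=0, period=5)
emit factor 2: 'aaecfceafcbfabbadfefdbfaafc' (i=5, period=27)
emit factor 3: 'a' (i=32, period=1)
emit factor 4: 'a' (i=33, period=1)

["bdfef", "aaecfceafcbfabbadfefdbfaafc", "a", "a"]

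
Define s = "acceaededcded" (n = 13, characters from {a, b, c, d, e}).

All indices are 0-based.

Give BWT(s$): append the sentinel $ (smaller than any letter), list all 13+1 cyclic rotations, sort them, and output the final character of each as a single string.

rank  rotation        last
    0  $acceaededcded  d
    1  acceaededcded$  $
    2  aededcded$acce  e
    3  cceaededcded$a  a
    4  cded$acceaeded  d
    5  ceaededcded$ac  c
    6  d$acceaededcde  e
    7  dcded$acceaede  e
    8  ded$acceaededc  c
    9  dedcded$acceae  e
   10  eaededcded$acc  c
   11  ed$acceaededcd  d
   12  edcded$acceaed  d
   13  ededcded$accea  a

d$eadceececdda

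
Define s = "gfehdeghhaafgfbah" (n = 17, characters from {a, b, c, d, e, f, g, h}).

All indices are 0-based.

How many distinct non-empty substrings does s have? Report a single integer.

sorted suffixes:
  #0 SA[0]=9  'aafgfbah'
  #1 SA[1]=10  'afgfbah'
  #2 SA[2]=15  'ah'
  #3 SA[3]=14  'bah'
  #4 SA[4]=4  'deghhaafgfbah'
  #5 SA[5]=5  'eghhaafgfbah'
  #6 SA[6]=2  'ehdeghhaafgfbah'
  #7 SA[7]=13  'fbah'
  #8 SA[8]=1  'fehdeghhaafgfbah'
  #9 SA[9]=11  'fgfbah'
  #10 SA[10]=12  'gfbah'
  #11 SA[11]=0  'gfehdeghhaafgfbah'
  #12 SA[12]=6  'ghhaafgfbah'
  #13 SA[13]=16  'h'
  #14 SA[14]=8  'haafgfbah'
  #15 SA[15]=3  'hdeghhaafgfbah'
  #16 SA[16]=7  'hhaafgfbah'

SA = [9, 10, 15, 14, 4, 5, 2, 13, 1, 11, 12, 0, 6, 16, 8, 3, 7]
i: (SA[i-1],SA[i]) lcp shared
  1: (9,10) 1 'a'
  2: (10,15) 1 'a'
  3: (15,14) 0 ''
  4: (14,4) 0 ''
  5: (4,5) 0 ''
  6: (5,2) 1 'e'
  7: (2,13) 0 ''
  8: (13,1) 1 'f'
  9: (1,11) 1 'f'
  10: (11,12) 0 ''
  11: (12,0) 2 'gf'
  12: (0,6) 1 'g'
  13: (6,16) 0 ''
  14: (16,8) 1 'h'
  15: (8,3) 1 'h'
  16: (3,7) 1 'h'

n(n+1)/2 = 17·18/2 = 153
Σ LCP = 0 + 1 + 1 + 0 + 0 + 0 + 1 + 0 + 1 + 1 + 0 + 2 + 1 + 0 + 1 + 1 + 1 = 11
distinct = 153 − 11 = 142

142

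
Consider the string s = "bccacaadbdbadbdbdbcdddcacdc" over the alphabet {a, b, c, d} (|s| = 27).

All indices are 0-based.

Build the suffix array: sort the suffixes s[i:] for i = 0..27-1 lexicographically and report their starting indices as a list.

rank | idx | suffix
   0 |   5 | aadbdbadbdbdbcdddcacdc
   1 |   3 | acaadbdbadbdbdbcdddcacdc
   2 |  23 | acdc
   3 |   6 | adbdbadbdbdbcdddcacdc
   4 |  11 | adbdbdbcdddcacdc
   5 |  10 | badbdbdbcdddcacdc
   6 |   0 | bccacaadbdbadbdbdbcdddcacdc
   7 |  17 | bcdddcacdc
   8 |   8 | bdbadbdbdbcdddcacdc
   9 |  15 | bdbcdddcacdc
  10 |  13 | bdbdbcdddcacdc
  11 |  26 | c
  12 |   4 | caadbdbadbdbdbcdddcacdc
  13 |   2 | cacaadbdbadbdbdbcdddcacdc
  14 |  22 | cacdc
  15 |   1 | ccacaadbdbadbdbdbcdddcacdc
  16 |  24 | cdc
  17 |  18 | cdddcacdc
  18 |   9 | dbadbdbdbcdddcacdc
  19 |  16 | dbcdddcacdc
  20 |   7 | dbdbadbdbdbcdddcacdc
  21 |  14 | dbdbcdddcacdc
  22 |  12 | dbdbdbcdddcacdc
  23 |  25 | dc
  24 |  21 | dcacdc
  25 |  20 | ddcacdc
  26 |  19 | dddcacdc

[5, 3, 23, 6, 11, 10, 0, 17, 8, 15, 13, 26, 4, 2, 22, 1, 24, 18, 9, 16, 7, 14, 12, 25, 21, 20, 19]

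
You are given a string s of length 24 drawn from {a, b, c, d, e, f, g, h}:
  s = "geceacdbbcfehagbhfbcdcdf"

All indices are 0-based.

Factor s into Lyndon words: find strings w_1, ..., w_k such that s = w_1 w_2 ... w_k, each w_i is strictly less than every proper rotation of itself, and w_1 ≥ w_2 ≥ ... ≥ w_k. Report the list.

emit factor 1: 'g' (i=0, period=1)
emit factor 2: 'e' (i=1, period=1)
emit factor 3: 'ce' (i=2, period=2)
emit factor 4: 'acdbbcfehagbhfbcdcdf' (i=4, period=20)

["g", "e", "ce", "acdbbcfehagbhfbcdcdf"]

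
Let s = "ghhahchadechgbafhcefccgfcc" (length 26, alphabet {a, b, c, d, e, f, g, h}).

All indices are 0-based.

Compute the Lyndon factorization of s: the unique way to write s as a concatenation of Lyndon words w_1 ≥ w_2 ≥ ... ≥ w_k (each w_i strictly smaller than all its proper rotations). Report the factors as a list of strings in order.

emit factor 1: 'ghh' (i=0, period=3)
emit factor 2: 'ahch' (i=3, period=4)
emit factor 3: 'adechgbafhcefccgfcc' (i=7, period=19)

["ghh", "ahch", "adechgbafhcefccgfcc"]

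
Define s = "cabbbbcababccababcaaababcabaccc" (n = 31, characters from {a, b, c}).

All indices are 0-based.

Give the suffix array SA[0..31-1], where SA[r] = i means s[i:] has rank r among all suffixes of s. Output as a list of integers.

[18, 19, 13, 20, 7, 25, 1, 15, 22, 9, 27, 14, 21, 8, 26, 2, 3, 4, 16, 5, 23, 10, 30, 17, 12, 6, 24, 0, 29, 11, 28]

sorted suffixes:
  #0 SA[0]=18  'aaababcabaccc'
  #1 SA[1]=19  'aababcabaccc'
  #2 SA[2]=13  'ababcaaababcabaccc'
  #3 SA[3]=20  'ababcabaccc'
  #4 SA[4]=7  'ababccababcaaababcabaccc'
  #5 SA[5]=25  'abaccc'
  #6 SA[6]=1  'abbbbcababccababcaaababcabaccc'
  #7 SA[7]=15  'abcaaababcabaccc'
  #8 SA[8]=22  'abcabaccc'
  #9 SA[9]=9  'abccababcaaababcabaccc'
  #10 SA[10]=27  'accc'
  #11 SA[11]=14  'babcaaababcabaccc'
  #12 SA[12]=21  'babcabaccc'
  #13 SA[13]=8  'babccababcaaababcabaccc'
  #14 SA[14]=26  'baccc'
  #15 SA[15]=2  'bbbbcababccababcaaababcabaccc'
  #16 SA[16]=3  'bbbcababccababcaaababcabaccc'
  #17 SA[17]=4  'bbcababccababcaaababcabaccc'
  #18 SA[18]=16  'bcaaababcabaccc'
  #19 SA[19]=5  'bcababccababcaaababcabaccc'
  #20 SA[20]=23  'bcabaccc'
  #21 SA[21]=10  'bccababcaaababcabaccc'
  #22 SA[22]=30  'c'
  #23 SA[23]=17  'caaababcabaccc'
  #24 SA[24]=12  'cababcaaababcabaccc'
  #25 SA[25]=6  'cababccababcaaababcabaccc'
  #26 SA[26]=24  'cabaccc'
  #27 SA[27]=0  'cabbbbcababccababcaaababcabaccc'
  #28 SA[28]=29  'cc'
  #29 SA[29]=11  'ccababcaaababcabaccc'
  #30 SA[30]=28  'ccc'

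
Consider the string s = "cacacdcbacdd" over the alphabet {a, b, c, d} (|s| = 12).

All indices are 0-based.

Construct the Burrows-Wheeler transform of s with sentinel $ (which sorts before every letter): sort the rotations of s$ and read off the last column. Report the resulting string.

rank  rotation       last
    0  $cacacdcbacdd  d
    1  acacdcbacdd$c  c
    2  acdcbacdd$cac  c
    3  acdd$cacacdcb  b
    4  bacdd$cacacdc  c
    5  cacacdcbacdd$  $
    6  cacdcbacdd$ca  a
    7  cbacdd$cacacd  d
    8  cdcbacdd$caca  a
    9  cdd$cacacdcba  a
   10  d$cacacdcbacd  d
   11  dcbacdd$cacac  c
   12  dd$cacacdcbac  c

dccbc$adaadcc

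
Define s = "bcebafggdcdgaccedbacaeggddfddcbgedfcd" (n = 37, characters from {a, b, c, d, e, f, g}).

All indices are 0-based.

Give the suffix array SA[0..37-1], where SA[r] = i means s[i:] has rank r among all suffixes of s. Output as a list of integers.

[18, 12, 20, 4, 17, 3, 0, 30, 19, 29, 13, 35, 9, 1, 14, 36, 16, 28, 8, 27, 24, 33, 25, 10, 2, 15, 32, 21, 34, 26, 5, 11, 7, 23, 31, 6, 22]

sorted suffixes:
  #0 SA[0]=18  'acaeggddfddcbgedfcd'
  #1 SA[1]=12  'accedbacaeggddfddcbgedfcd'
  #2 SA[2]=20  'aeggddfddcbgedfcd'
  #3 SA[3]=4  'afggdcdgaccedbacaeggddfddcbgedfcd'
  #4 SA[4]=17  'bacaeggddfddcbgedfcd'
  #5 SA[5]=3  'bafggdcdgaccedbacaeggddfddcbgedfcd'
  #6 SA[6]=0  'bcebafggdcdgaccedbacaeggddfddcbgedfcd'
  #7 SA[7]=30  'bgedfcd'
  #8 SA[8]=19  'caeggddfddcbgedfcd'
  #9 SA[9]=29  'cbgedfcd'
  #10 SA[10]=13  'ccedbacaeggddfddcbgedfcd'
  #11 SA[11]=35  'cd'
  #12 SA[12]=9  'cdgaccedbacaeggddfddcbgedfcd'
  #13 SA[13]=1  'cebafggdcdgaccedbacaeggddfddcbgedfcd'
  #14 SA[14]=14  'cedbacaeggddfddcbgedfcd'
  #15 SA[15]=36  'd'
  #16 SA[16]=16  'dbacaeggddfddcbgedfcd'
  #17 SA[17]=28  'dcbgedfcd'
  #18 SA[18]=8  'dcdgaccedbacaeggddfddcbgedfcd'
  #19 SA[19]=27  'ddcbgedfcd'
  #20 SA[20]=24  'ddfddcbgedfcd'
  #21 SA[21]=33  'dfcd'
  #22 SA[22]=25  'dfddcbgedfcd'
  #23 SA[23]=10  'dgaccedbacaeggddfddcbgedfcd'
  #24 SA[24]=2  'ebafggdcdgaccedbacaeggddfddcbgedfcd'
  #25 SA[25]=15  'edbacaeggddfddcbgedfcd'
  #26 SA[26]=32  'edfcd'
  #27 SA[27]=21  'eggddfddcbgedfcd'
  #28 SA[28]=34  'fcd'
  #29 SA[29]=26  'fddcbgedfcd'
  #30 SA[30]=5  'fggdcdgaccedbacaeggddfddcbgedfcd'
  #31 SA[31]=11  'gaccedbacaeggddfddcbgedfcd'
  #32 SA[32]=7  'gdcdgaccedbacaeggddfddcbgedfcd'
  #33 SA[33]=23  'gddfddcbgedfcd'
  #34 SA[34]=31  'gedfcd'
  #35 SA[35]=6  'ggdcdgaccedbacaeggddfddcbgedfcd'
  #36 SA[36]=22  'ggddfddcbgedfcd'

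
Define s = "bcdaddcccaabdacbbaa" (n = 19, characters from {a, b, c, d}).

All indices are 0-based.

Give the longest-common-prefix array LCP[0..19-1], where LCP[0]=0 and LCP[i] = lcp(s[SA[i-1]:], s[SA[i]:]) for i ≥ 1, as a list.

[0, 1, 2, 1, 1, 1, 0, 1, 1, 1, 0, 1, 1, 2, 1, 0, 2, 1, 1]

sorted suffixes:
  #0 SA[0]=18  'a'
  #1 SA[1]=17  'aa'
  #2 SA[2]=9  'aabdacbbaa'
  #3 SA[3]=10  'abdacbbaa'
  #4 SA[4]=13  'acbbaa'
  #5 SA[5]=3  'addcccaabdacbbaa'
  #6 SA[6]=16  'baa'
  #7 SA[7]=15  'bbaa'
  #8 SA[8]=0  'bcdaddcccaabdacbbaa'
  #9 SA[9]=11  'bdacbbaa'
  #10 SA[10]=8  'caabdacbbaa'
  #11 SA[11]=14  'cbbaa'
  #12 SA[12]=7  'ccaabdacbbaa'
  #13 SA[13]=6  'cccaabdacbbaa'
  #14 SA[14]=1  'cdaddcccaabdacbbaa'
  #15 SA[15]=12  'dacbbaa'
  #16 SA[16]=2  'daddcccaabdacbbaa'
  #17 SA[17]=5  'dcccaabdacbbaa'
  #18 SA[18]=4  'ddcccaabdacbbaa'

SA = [18, 17, 9, 10, 13, 3, 16, 15, 0, 11, 8, 14, 7, 6, 1, 12, 2, 5, 4]
[i] adj suffixes → lcp
  [1] 18/17 → 1 ('a')
  [2] 17/9 → 2 ('aa')
  [3] 9/10 → 1 ('a')
  [4] 10/13 → 1 ('a')
  [5] 13/3 → 1 ('a')
  [6] 3/16 → 0 ('')
  [7] 16/15 → 1 ('b')
  [8] 15/0 → 1 ('b')
  [9] 0/11 → 1 ('b')
  [10] 11/8 → 0 ('')
  [11] 8/14 → 1 ('c')
  [12] 14/7 → 1 ('c')
  [13] 7/6 → 2 ('cc')
  [14] 6/1 → 1 ('c')
  [15] 1/12 → 0 ('')
  [16] 12/2 → 2 ('da')
  [17] 2/5 → 1 ('d')
  [18] 5/4 → 1 ('d')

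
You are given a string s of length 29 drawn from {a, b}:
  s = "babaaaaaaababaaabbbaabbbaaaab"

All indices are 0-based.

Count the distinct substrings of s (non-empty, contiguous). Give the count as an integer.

337

sorted suffixes:
  #0 SA[0]=3  'aaaaaaababaaabbbaabbbaaaab'
  #1 SA[1]=4  'aaaaaababaaabbbaabbbaaaab'
  #2 SA[2]=5  'aaaaababaaabbbaabbbaaaab'
  #3 SA[3]=24  'aaaab'
  #4 SA[4]=6  'aaaababaaabbbaabbbaaaab'
  #5 SA[5]=25  'aaab'
  #6 SA[6]=7  'aaababaaabbbaabbbaaaab'
  #7 SA[7]=13  'aaabbbaabbbaaaab'
  #8 SA[8]=26  'aab'
  #9 SA[9]=8  'aababaaabbbaabbbaaaab'
  #10 SA[10]=19  'aabbbaaaab'
  #11 SA[11]=14  'aabbbaabbbaaaab'
  #12 SA[12]=27  'ab'
  #13 SA[13]=1  'abaaaaaaababaaabbbaabbbaaaab'
  #14 SA[14]=11  'abaaabbbaabbbaaaab'
  #15 SA[15]=9  'ababaaabbbaabbbaaaab'
  #16 SA[16]=20  'abbbaaaab'
  #17 SA[17]=15  'abbbaabbbaaaab'
  #18 SA[18]=28  'b'
  #19 SA[19]=2  'baaaaaaababaaabbbaabbbaaaab'
  #20 SA[20]=23  'baaaab'
  #21 SA[21]=12  'baaabbbaabbbaaaab'
  #22 SA[22]=18  'baabbbaaaab'
  #23 SA[23]=0  'babaaaaaaababaaabbbaabbbaaaab'
  #24 SA[24]=10  'babaaabbbaabbbaaaab'
  #25 SA[25]=22  'bbaaaab'
  #26 SA[26]=17  'bbaabbbaaaab'
  #27 SA[27]=21  'bbbaaaab'
  #28 SA[28]=16  'bbbaabbbaaaab'

SA = [3, 4, 5, 24, 6, 25, 7, 13, 26, 8, 19, 14, 27, 1, 11, 9, 20, 15, 28, 2, 23, 12, 18, 0, 10, 22, 17, 21, 16]
rank  pair      lcp
   1  s[3:],s[4:]  6  'aaaaaa'
   2  s[4:],s[5:]  5  'aaaaa'
   3  s[5:],s[24:]  4  'aaaa'
   4  s[24:],s[6:]  5  'aaaab'
   5  s[6:],s[25:]  3  'aaa'
   6  s[25:],s[7:]  4  'aaab'
   7  s[7:],s[13:]  4  'aaab'
   8  s[13:],s[26:]  2  'aa'
   9  s[26:],s[8:]  3  'aab'
  10  s[8:],s[19:]  3  'aab'
  11  s[19:],s[14:]  7  'aabbbaa'
  12  s[14:],s[27:]  1  'a'
  13  s[27:],s[1:]  2  'ab'
  14  s[1:],s[11:]  5  'abaaa'
  15  s[11:],s[9:]  3  'aba'
  16  s[9:],s[20:]  2  'ab'
  17  s[20:],s[15:]  6  'abbbaa'
  18  s[15:],s[28:]  0  ''
  19  s[28:],s[2:]  1  'b'
  20  s[2:],s[23:]  5  'baaaa'
  21  s[23:],s[12:]  4  'baaa'
  22  s[12:],s[18:]  3  'baa'
  23  s[18:],s[0:]  2  'ba'
  24  s[0:],s[10:]  6  'babaaa'
  25  s[10:],s[22:]  1  'b'
  26  s[22:],s[17:]  4  'bbaa'
  27  s[17:],s[21:]  2  'bb'
  28  s[21:],s[16:]  5  'bbbaa'

n(n+1)/2 = 29·30/2 = 435
Σ LCP = 0 + 6 + 5 + 4 + 5 + 3 + 4 + 4 + 2 + 3 + 3 + 7 + 1 + 2 + 5 + 3 + 2 + 6 + 0 + 1 + 5 + 4 + 3 + 2 + 6 + 1 + 4 + 2 + 5 = 98
distinct = 435 − 98 = 337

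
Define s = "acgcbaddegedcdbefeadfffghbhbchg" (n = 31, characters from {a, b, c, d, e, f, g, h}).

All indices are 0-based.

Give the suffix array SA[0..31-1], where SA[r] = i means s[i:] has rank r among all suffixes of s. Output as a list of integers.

[0, 5, 18, 4, 27, 14, 25, 3, 12, 1, 28, 13, 11, 6, 7, 19, 17, 10, 15, 8, 16, 20, 21, 22, 30, 2, 9, 23, 26, 24, 29]

sorted suffixes:
  #0 SA[0]=0  'acgcbaddegedcdbefeadfffghbhbchg'
  #1 SA[1]=5  'addegedcdbefeadfffghbhbchg'
  #2 SA[2]=18  'adfffghbhbchg'
  #3 SA[3]=4  'baddegedcdbefeadfffghbhbchg'
  #4 SA[4]=27  'bchg'
  #5 SA[5]=14  'befeadfffghbhbchg'
  #6 SA[6]=25  'bhbchg'
  #7 SA[7]=3  'cbaddegedcdbefeadfffghbhbchg'
  #8 SA[8]=12  'cdbefeadfffghbhbchg'
  #9 SA[9]=1  'cgcbaddegedcdbefeadfffghbhbchg'
  #10 SA[10]=28  'chg'
  #11 SA[11]=13  'dbefeadfffghbhbchg'
  #12 SA[12]=11  'dcdbefeadfffghbhbchg'
  #13 SA[13]=6  'ddegedcdbefeadfffghbhbchg'
  #14 SA[14]=7  'degedcdbefeadfffghbhbchg'
  #15 SA[15]=19  'dfffghbhbchg'
  #16 SA[16]=17  'eadfffghbhbchg'
  #17 SA[17]=10  'edcdbefeadfffghbhbchg'
  #18 SA[18]=15  'efeadfffghbhbchg'
  #19 SA[19]=8  'egedcdbefeadfffghbhbchg'
  #20 SA[20]=16  'feadfffghbhbchg'
  #21 SA[21]=20  'fffghbhbchg'
  #22 SA[22]=21  'ffghbhbchg'
  #23 SA[23]=22  'fghbhbchg'
  #24 SA[24]=30  'g'
  #25 SA[25]=2  'gcbaddegedcdbefeadfffghbhbchg'
  #26 SA[26]=9  'gedcdbefeadfffghbhbchg'
  #27 SA[27]=23  'ghbhbchg'
  #28 SA[28]=26  'hbchg'
  #29 SA[29]=24  'hbhbchg'
  #30 SA[30]=29  'hg'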